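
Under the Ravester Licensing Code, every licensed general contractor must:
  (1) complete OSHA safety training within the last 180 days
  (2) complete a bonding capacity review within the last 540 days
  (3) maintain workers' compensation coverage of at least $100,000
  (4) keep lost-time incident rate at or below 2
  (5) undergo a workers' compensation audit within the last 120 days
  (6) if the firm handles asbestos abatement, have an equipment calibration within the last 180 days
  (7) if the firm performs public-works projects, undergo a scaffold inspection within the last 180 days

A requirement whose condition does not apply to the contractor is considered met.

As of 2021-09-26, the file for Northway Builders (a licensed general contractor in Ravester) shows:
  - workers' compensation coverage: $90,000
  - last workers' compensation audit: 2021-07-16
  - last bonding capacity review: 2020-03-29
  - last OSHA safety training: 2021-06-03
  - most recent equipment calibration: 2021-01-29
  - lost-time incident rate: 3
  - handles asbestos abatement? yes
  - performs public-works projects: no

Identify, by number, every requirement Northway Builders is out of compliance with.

1. OSHA safety training 115 days ago vs limit 180 → met
2. bonding capacity review 546 days ago vs limit 540 → not met
3. workers' compensation coverage $90,000 < $100,000 → not met
4. lost-time incident rate 3 > 2 → not met
5. workers' compensation audit 72 days ago vs limit 120 → met
6. condition 'handles asbestos abatement' holds; equipment calibration 240 days ago vs limit 180 → not met
7. condition 'performs public-works projects' does not hold → requirement n/a → met
Not met: 2, 3, 4, 6

2, 3, 4, 6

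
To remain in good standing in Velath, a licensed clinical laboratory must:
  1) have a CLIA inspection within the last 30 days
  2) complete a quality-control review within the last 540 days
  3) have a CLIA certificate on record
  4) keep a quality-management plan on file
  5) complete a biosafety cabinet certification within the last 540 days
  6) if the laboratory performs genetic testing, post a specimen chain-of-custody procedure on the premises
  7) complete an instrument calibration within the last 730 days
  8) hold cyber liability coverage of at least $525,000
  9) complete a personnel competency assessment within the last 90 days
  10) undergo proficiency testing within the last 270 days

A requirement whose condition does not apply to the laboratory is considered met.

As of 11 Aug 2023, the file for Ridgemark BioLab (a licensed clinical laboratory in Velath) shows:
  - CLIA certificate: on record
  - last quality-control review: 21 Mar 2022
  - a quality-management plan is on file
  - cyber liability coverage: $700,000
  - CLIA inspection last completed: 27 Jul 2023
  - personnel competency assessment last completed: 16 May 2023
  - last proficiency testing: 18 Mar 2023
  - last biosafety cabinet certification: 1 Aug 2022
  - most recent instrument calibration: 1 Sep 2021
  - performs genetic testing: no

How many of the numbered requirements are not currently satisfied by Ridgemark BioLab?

0

1. CLIA inspection 15 days ago vs limit 30 → met
2. quality-control review 508 days ago vs limit 540 → met
3. CLIA certificate present → met
4. quality-management plan present → met
5. biosafety cabinet certification 375 days ago vs limit 540 → met
6. condition 'performs genetic testing' does not hold → requirement n/a → met
7. instrument calibration 709 days ago vs limit 730 → met
8. cyber liability coverage $700,000 ≥ $525,000 → met
9. personnel competency assessment 87 days ago vs limit 90 → met
10. proficiency testing 146 days ago vs limit 270 → met
Not met: 0 of 10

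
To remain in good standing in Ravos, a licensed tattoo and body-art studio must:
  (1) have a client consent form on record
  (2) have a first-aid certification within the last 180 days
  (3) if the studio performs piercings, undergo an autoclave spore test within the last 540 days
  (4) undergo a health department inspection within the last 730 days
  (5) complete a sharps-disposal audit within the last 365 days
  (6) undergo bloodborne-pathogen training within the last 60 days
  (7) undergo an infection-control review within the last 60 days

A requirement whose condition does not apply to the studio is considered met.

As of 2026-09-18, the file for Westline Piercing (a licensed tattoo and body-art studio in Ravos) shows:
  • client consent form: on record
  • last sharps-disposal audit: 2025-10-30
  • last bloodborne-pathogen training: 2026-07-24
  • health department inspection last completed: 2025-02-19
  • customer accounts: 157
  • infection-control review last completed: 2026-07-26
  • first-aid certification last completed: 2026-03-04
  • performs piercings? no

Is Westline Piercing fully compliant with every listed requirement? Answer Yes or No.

No

1. client consent form present → met
2. first-aid certification 198 days ago vs limit 180 → not met
3. condition 'performs piercings' does not hold → requirement n/a → met
4. health department inspection 576 days ago vs limit 730 → met
5. sharps-disposal audit 323 days ago vs limit 365 → met
6. bloodborne-pathogen training 56 days ago vs limit 60 → met
7. infection-control review 54 days ago vs limit 60 → met
Not met: 2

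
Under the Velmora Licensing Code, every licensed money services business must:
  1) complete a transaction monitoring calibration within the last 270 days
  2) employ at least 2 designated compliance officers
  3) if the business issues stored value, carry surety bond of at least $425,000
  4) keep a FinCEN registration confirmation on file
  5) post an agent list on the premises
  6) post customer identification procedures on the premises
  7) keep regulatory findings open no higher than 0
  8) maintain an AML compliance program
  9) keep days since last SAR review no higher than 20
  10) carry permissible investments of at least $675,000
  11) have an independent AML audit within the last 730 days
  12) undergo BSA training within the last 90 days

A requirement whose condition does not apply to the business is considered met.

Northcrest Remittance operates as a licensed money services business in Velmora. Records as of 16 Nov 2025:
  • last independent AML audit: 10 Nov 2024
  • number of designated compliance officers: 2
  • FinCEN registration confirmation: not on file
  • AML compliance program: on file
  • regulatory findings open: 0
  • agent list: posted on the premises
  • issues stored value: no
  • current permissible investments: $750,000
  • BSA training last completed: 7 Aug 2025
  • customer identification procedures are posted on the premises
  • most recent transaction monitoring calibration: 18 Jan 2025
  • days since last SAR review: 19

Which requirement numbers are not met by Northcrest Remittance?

1, 4, 12

1. transaction monitoring calibration 302 days ago vs limit 270 → not met
2. designated compliance officers 2 ≥ 2 → met
3. condition 'issues stored value' does not hold → requirement n/a → met
4. FinCEN registration confirmation absent → not met
5. agent list present → met
6. customer identification procedures present → met
7. regulatory findings open 0 ≤ 0 → met
8. AML compliance program present → met
9. days since last SAR review 19 ≤ 20 → met
10. permissible investments $750,000 ≥ $675,000 → met
11. independent AML audit 371 days ago vs limit 730 → met
12. BSA training 101 days ago vs limit 90 → not met
Not met: 1, 4, 12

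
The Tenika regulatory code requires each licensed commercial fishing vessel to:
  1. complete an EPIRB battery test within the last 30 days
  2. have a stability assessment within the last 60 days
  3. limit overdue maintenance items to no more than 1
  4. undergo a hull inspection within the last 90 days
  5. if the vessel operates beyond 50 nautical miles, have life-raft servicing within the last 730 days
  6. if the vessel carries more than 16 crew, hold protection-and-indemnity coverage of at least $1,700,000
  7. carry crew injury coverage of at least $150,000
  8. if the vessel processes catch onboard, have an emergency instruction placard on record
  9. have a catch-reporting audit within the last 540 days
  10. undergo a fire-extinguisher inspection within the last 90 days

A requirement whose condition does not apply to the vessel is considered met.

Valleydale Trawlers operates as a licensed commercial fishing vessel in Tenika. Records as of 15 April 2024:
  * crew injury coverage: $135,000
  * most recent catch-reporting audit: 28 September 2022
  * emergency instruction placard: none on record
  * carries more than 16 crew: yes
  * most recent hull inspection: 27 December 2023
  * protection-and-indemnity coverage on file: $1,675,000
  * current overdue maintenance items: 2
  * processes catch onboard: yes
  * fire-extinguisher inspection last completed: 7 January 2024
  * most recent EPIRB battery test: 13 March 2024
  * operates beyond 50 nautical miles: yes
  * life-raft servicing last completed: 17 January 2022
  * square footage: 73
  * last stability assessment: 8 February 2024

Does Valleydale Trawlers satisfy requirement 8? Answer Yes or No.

No

8. condition 'processes catch onboard' holds; emergency instruction placard absent → not met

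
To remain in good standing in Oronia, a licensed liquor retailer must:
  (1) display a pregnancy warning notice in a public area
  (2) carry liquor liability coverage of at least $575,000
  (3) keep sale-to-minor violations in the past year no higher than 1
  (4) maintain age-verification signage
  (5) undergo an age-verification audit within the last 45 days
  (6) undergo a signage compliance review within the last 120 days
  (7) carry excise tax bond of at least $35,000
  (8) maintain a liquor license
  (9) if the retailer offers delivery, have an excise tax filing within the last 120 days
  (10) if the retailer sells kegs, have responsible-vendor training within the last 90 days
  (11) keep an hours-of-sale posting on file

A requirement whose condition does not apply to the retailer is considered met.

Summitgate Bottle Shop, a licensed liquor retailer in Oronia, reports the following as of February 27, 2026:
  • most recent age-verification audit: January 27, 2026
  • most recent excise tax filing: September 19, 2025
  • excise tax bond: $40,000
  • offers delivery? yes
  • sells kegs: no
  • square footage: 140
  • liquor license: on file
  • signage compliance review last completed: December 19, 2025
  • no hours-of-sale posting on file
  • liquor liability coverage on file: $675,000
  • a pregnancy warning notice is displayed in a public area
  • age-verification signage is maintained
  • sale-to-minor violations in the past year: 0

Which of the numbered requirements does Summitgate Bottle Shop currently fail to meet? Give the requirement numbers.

1. pregnancy warning notice present → met
2. liquor liability coverage $675,000 ≥ $575,000 → met
3. sale-to-minor violations in the past year 0 ≤ 1 → met
4. age-verification signage present → met
5. age-verification audit 31 days ago vs limit 45 → met
6. signage compliance review 70 days ago vs limit 120 → met
7. excise tax bond $40,000 ≥ $35,000 → met
8. liquor license present → met
9. condition 'offers delivery' holds; excise tax filing 161 days ago vs limit 120 → not met
10. condition 'sells kegs' does not hold → requirement n/a → met
11. hours-of-sale posting absent → not met
Not met: 9, 11

9, 11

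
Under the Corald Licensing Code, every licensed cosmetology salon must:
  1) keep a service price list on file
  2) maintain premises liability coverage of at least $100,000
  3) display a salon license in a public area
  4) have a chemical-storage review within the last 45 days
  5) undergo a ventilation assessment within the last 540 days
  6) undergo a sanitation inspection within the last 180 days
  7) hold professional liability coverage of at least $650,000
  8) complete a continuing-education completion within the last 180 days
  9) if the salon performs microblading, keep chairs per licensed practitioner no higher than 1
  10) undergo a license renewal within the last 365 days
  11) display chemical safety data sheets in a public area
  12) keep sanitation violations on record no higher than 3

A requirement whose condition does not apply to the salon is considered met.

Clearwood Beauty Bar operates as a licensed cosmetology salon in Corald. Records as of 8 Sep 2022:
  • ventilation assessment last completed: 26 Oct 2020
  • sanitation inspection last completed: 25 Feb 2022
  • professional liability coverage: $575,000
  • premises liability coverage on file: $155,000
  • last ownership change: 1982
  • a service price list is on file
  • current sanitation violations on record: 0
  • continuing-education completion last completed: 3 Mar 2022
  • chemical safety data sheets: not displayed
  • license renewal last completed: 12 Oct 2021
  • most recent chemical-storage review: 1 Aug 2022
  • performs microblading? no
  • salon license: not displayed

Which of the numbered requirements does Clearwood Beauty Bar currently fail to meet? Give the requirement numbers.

3, 5, 6, 7, 8, 11

1. service price list present → met
2. premises liability coverage $155,000 ≥ $100,000 → met
3. salon license absent → not met
4. chemical-storage review 38 days ago vs limit 45 → met
5. ventilation assessment 682 days ago vs limit 540 → not met
6. sanitation inspection 195 days ago vs limit 180 → not met
7. professional liability coverage $575,000 < $650,000 → not met
8. continuing-education completion 189 days ago vs limit 180 → not met
9. condition 'performs microblading' does not hold → requirement n/a → met
10. license renewal 331 days ago vs limit 365 → met
11. chemical safety data sheets absent → not met
12. sanitation violations on record 0 ≤ 3 → met
Not met: 3, 5, 6, 7, 8, 11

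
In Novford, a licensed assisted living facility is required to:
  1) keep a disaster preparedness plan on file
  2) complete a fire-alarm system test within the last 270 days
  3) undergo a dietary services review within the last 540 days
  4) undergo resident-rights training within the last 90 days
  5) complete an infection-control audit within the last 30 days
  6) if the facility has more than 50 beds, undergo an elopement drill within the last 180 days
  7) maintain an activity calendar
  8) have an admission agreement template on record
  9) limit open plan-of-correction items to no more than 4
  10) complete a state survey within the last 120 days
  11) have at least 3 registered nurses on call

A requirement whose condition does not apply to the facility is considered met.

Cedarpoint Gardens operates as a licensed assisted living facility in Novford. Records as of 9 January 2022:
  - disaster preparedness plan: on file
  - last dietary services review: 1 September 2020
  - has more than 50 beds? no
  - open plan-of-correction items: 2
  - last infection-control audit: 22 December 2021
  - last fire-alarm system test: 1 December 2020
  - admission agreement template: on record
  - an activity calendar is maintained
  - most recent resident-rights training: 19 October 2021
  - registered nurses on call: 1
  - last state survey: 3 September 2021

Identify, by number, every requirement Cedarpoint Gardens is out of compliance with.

1. disaster preparedness plan present → met
2. fire-alarm system test 404 days ago vs limit 270 → not met
3. dietary services review 495 days ago vs limit 540 → met
4. resident-rights training 82 days ago vs limit 90 → met
5. infection-control audit 18 days ago vs limit 30 → met
6. condition 'has more than 50 beds' does not hold → requirement n/a → met
7. activity calendar present → met
8. admission agreement template present → met
9. open plan-of-correction items 2 ≤ 4 → met
10. state survey 128 days ago vs limit 120 → not met
11. registered nurses on call 1 < 3 → not met
Not met: 2, 10, 11

2, 10, 11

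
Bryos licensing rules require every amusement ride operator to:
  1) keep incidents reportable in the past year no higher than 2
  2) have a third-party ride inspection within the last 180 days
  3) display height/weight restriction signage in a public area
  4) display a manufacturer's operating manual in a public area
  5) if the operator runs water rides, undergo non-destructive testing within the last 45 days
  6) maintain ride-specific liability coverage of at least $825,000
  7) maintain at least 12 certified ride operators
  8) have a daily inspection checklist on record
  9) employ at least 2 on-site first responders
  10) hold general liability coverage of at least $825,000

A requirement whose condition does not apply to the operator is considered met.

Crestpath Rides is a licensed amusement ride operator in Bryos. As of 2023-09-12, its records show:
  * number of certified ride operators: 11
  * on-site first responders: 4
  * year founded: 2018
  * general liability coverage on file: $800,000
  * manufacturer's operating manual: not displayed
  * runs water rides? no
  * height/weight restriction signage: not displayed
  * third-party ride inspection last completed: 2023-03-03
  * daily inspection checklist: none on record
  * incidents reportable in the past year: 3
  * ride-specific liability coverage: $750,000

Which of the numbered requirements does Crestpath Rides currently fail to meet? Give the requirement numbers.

1. incidents reportable in the past year 3 > 2 → not met
2. third-party ride inspection 193 days ago vs limit 180 → not met
3. height/weight restriction signage absent → not met
4. manufacturer's operating manual absent → not met
5. condition 'runs water rides' does not hold → requirement n/a → met
6. ride-specific liability coverage $750,000 < $825,000 → not met
7. certified ride operators 11 < 12 → not met
8. daily inspection checklist absent → not met
9. on-site first responders 4 ≥ 2 → met
10. general liability coverage $800,000 < $825,000 → not met
Not met: 1, 2, 3, 4, 6, 7, 8, 10

1, 2, 3, 4, 6, 7, 8, 10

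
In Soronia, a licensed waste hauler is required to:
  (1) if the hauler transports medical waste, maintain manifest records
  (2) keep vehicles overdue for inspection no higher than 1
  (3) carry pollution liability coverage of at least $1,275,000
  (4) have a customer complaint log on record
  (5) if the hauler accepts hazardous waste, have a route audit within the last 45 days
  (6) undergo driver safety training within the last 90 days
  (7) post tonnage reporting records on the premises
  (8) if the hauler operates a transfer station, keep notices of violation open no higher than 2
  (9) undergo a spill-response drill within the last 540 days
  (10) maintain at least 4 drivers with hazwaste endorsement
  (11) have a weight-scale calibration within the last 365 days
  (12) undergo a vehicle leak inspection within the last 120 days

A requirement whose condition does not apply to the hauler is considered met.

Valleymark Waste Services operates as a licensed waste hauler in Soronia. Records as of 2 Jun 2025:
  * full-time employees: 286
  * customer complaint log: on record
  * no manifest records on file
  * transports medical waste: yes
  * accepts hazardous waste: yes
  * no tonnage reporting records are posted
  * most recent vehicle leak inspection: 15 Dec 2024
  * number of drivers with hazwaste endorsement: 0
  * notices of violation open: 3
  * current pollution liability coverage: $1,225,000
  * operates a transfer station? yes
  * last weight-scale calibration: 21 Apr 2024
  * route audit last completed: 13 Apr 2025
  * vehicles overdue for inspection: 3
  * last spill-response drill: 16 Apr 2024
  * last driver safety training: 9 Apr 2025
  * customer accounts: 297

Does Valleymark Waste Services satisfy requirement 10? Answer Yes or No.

10. drivers with hazwaste endorsement 0 < 4 → not met

No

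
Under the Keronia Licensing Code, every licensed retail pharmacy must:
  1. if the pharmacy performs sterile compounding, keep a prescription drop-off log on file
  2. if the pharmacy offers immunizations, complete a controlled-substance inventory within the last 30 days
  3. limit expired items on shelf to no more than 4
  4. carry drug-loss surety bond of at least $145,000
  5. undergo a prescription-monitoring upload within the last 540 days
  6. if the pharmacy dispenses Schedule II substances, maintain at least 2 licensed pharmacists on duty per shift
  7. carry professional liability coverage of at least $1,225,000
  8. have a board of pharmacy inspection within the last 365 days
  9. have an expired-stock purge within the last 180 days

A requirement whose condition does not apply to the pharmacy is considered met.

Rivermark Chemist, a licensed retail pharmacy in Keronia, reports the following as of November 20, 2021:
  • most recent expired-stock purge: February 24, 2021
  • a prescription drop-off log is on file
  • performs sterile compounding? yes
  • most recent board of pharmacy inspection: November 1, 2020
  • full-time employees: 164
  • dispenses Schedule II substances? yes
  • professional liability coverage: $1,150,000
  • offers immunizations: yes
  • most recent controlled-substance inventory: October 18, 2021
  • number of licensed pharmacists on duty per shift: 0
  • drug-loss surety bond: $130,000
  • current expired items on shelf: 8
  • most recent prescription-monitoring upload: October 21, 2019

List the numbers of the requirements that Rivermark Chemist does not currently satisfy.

1. condition 'performs sterile compounding' holds; prescription drop-off log present → met
2. condition 'offers immunizations' holds; controlled-substance inventory 33 days ago vs limit 30 → not met
3. expired items on shelf 8 > 4 → not met
4. drug-loss surety bond $130,000 < $145,000 → not met
5. prescription-monitoring upload 761 days ago vs limit 540 → not met
6. condition 'dispenses Schedule II substances' holds; licensed pharmacists on duty per shift 0 < 2 → not met
7. professional liability coverage $1,150,000 < $1,225,000 → not met
8. board of pharmacy inspection 384 days ago vs limit 365 → not met
9. expired-stock purge 269 days ago vs limit 180 → not met
Not met: 2, 3, 4, 5, 6, 7, 8, 9

2, 3, 4, 5, 6, 7, 8, 9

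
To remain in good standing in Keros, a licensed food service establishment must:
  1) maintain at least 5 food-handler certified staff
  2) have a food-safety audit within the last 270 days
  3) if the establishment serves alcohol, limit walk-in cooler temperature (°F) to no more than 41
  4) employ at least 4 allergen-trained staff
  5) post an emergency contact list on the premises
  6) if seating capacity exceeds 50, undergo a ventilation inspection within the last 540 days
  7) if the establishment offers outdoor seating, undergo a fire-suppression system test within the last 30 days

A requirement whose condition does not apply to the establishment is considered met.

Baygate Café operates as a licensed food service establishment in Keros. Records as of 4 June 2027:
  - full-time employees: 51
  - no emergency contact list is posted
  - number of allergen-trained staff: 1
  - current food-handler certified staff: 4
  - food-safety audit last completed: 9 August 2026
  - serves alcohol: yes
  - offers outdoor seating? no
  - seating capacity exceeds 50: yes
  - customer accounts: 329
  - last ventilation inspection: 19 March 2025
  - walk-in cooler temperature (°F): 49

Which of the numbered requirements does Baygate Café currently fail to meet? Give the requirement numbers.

1. food-handler certified staff 4 < 5 → not met
2. food-safety audit 299 days ago vs limit 270 → not met
3. condition 'serves alcohol' holds; walk-in cooler temperature (°F) 49 > 41 → not met
4. allergen-trained staff 1 < 4 → not met
5. emergency contact list absent → not met
6. condition 'seating capacity exceeds 50' holds; ventilation inspection 807 days ago vs limit 540 → not met
7. condition 'offers outdoor seating' does not hold → requirement n/a → met
Not met: 1, 2, 3, 4, 5, 6

1, 2, 3, 4, 5, 6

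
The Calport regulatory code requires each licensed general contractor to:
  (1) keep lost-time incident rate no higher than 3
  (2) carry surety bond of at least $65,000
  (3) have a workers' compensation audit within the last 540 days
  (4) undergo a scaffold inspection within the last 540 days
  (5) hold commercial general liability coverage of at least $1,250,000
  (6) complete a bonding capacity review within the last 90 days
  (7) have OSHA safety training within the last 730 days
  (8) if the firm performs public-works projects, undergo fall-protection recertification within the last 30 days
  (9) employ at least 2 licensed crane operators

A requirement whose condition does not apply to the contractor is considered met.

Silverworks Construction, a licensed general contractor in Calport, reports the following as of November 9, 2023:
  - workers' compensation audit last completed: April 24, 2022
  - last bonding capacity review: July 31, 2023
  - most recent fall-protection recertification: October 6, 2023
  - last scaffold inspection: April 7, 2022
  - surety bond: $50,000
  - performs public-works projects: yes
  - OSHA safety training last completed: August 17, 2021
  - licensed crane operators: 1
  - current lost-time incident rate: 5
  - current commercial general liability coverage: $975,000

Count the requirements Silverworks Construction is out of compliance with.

9

1. lost-time incident rate 5 > 3 → not met
2. surety bond $50,000 < $65,000 → not met
3. workers' compensation audit 564 days ago vs limit 540 → not met
4. scaffold inspection 581 days ago vs limit 540 → not met
5. commercial general liability coverage $975,000 < $1,250,000 → not met
6. bonding capacity review 101 days ago vs limit 90 → not met
7. OSHA safety training 814 days ago vs limit 730 → not met
8. condition 'performs public-works projects' holds; fall-protection recertification 34 days ago vs limit 30 → not met
9. licensed crane operators 1 < 2 → not met
Not met: 9 of 9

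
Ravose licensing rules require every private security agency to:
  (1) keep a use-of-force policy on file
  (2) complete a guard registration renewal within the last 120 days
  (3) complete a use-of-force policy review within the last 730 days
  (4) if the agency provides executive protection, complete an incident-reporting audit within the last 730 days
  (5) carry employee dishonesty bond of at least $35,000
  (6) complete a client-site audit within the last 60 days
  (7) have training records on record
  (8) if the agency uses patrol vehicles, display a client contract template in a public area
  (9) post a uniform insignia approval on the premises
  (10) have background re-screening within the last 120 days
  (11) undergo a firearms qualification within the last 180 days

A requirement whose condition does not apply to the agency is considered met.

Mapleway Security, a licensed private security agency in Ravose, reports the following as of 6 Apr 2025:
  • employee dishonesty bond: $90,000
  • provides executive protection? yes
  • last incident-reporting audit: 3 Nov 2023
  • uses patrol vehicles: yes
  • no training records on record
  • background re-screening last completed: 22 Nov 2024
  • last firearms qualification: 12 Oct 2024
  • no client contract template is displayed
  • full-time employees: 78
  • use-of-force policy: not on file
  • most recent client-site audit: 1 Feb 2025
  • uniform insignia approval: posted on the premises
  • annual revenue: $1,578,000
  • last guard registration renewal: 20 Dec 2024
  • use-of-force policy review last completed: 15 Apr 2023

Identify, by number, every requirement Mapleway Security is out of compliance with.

1. use-of-force policy absent → not met
2. guard registration renewal 107 days ago vs limit 120 → met
3. use-of-force policy review 722 days ago vs limit 730 → met
4. condition 'provides executive protection' holds; incident-reporting audit 520 days ago vs limit 730 → met
5. employee dishonesty bond $90,000 ≥ $35,000 → met
6. client-site audit 64 days ago vs limit 60 → not met
7. training records absent → not met
8. condition 'uses patrol vehicles' holds; client contract template absent → not met
9. uniform insignia approval present → met
10. background re-screening 135 days ago vs limit 120 → not met
11. firearms qualification 176 days ago vs limit 180 → met
Not met: 1, 6, 7, 8, 10

1, 6, 7, 8, 10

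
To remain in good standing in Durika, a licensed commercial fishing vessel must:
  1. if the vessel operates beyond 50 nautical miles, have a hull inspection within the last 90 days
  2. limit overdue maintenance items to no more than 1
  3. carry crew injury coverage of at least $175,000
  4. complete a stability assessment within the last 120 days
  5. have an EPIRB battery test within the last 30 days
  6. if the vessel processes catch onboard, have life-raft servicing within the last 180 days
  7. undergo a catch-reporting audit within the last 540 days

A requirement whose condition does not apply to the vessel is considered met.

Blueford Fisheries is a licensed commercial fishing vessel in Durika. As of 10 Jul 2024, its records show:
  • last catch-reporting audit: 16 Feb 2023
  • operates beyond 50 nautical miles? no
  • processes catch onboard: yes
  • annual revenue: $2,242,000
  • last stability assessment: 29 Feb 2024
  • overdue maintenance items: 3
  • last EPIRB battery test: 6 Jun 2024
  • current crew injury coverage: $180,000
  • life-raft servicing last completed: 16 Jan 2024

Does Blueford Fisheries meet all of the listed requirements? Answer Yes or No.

1. condition 'operates beyond 50 nautical miles' does not hold → requirement n/a → met
2. overdue maintenance items 3 > 1 → not met
3. crew injury coverage $180,000 ≥ $175,000 → met
4. stability assessment 132 days ago vs limit 120 → not met
5. EPIRB battery test 34 days ago vs limit 30 → not met
6. condition 'processes catch onboard' holds; life-raft servicing 176 days ago vs limit 180 → met
7. catch-reporting audit 510 days ago vs limit 540 → met
Not met: 2, 4, 5

No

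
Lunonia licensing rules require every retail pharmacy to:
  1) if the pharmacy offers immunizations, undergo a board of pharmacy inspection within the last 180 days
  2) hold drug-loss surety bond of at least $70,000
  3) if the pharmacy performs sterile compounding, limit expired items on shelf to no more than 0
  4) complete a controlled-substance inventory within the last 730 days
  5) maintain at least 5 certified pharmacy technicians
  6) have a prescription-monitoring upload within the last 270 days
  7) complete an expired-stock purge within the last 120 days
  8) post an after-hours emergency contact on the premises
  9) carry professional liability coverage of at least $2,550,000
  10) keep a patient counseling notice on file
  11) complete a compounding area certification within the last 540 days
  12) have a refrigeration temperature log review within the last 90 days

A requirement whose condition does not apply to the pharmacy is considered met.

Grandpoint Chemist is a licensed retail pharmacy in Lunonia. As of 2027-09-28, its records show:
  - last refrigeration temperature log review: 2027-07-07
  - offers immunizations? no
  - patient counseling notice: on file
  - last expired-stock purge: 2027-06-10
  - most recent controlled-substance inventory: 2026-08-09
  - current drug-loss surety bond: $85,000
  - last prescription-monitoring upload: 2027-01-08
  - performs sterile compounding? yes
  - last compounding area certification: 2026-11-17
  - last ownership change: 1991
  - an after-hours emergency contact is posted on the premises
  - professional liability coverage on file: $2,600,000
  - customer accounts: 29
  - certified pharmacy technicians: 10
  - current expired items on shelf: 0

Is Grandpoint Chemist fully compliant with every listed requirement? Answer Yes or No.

Yes

1. condition 'offers immunizations' does not hold → requirement n/a → met
2. drug-loss surety bond $85,000 ≥ $70,000 → met
3. condition 'performs sterile compounding' holds; expired items on shelf 0 ≤ 0 → met
4. controlled-substance inventory 415 days ago vs limit 730 → met
5. certified pharmacy technicians 10 ≥ 5 → met
6. prescription-monitoring upload 263 days ago vs limit 270 → met
7. expired-stock purge 110 days ago vs limit 120 → met
8. after-hours emergency contact present → met
9. professional liability coverage $2,600,000 ≥ $2,550,000 → met
10. patient counseling notice present → met
11. compounding area certification 315 days ago vs limit 540 → met
12. refrigeration temperature log review 83 days ago vs limit 90 → met
All met.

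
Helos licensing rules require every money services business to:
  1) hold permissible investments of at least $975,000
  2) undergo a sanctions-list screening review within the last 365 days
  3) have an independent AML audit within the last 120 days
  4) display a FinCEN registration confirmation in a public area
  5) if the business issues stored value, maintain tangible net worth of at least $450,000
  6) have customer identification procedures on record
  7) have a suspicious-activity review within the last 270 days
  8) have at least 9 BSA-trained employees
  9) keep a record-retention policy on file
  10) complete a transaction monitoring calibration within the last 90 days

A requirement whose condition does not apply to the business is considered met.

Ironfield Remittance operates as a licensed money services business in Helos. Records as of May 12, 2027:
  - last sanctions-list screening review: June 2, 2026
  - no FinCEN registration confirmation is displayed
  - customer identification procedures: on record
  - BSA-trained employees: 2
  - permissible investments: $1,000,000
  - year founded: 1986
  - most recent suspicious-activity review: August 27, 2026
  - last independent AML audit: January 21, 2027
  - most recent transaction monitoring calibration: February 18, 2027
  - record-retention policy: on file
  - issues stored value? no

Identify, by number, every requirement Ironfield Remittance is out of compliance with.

1. permissible investments $1,000,000 ≥ $975,000 → met
2. sanctions-list screening review 344 days ago vs limit 365 → met
3. independent AML audit 111 days ago vs limit 120 → met
4. FinCEN registration confirmation absent → not met
5. condition 'issues stored value' does not hold → requirement n/a → met
6. customer identification procedures present → met
7. suspicious-activity review 258 days ago vs limit 270 → met
8. BSA-trained employees 2 < 9 → not met
9. record-retention policy present → met
10. transaction monitoring calibration 83 days ago vs limit 90 → met
Not met: 4, 8

4, 8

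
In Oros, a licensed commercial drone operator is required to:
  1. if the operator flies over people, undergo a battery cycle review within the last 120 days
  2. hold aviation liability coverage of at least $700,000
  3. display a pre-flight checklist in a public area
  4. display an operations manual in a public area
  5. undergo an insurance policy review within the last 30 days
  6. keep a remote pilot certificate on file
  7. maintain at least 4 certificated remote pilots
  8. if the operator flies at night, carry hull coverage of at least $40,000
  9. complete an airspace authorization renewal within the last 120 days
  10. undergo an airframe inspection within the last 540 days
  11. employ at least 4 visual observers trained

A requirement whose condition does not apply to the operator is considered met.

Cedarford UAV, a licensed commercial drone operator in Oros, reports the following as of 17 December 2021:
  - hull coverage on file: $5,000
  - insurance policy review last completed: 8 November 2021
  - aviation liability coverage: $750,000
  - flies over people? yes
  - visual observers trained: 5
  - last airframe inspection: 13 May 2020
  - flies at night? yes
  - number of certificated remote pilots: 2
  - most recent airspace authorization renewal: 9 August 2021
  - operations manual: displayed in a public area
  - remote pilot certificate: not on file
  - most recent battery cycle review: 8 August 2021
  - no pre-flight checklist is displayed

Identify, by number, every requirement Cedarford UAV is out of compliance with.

1, 3, 5, 6, 7, 8, 9, 10

1. condition 'flies over people' holds; battery cycle review 131 days ago vs limit 120 → not met
2. aviation liability coverage $750,000 ≥ $700,000 → met
3. pre-flight checklist absent → not met
4. operations manual present → met
5. insurance policy review 39 days ago vs limit 30 → not met
6. remote pilot certificate absent → not met
7. certificated remote pilots 2 < 4 → not met
8. condition 'flies at night' holds; hull coverage $5,000 < $40,000 → not met
9. airspace authorization renewal 130 days ago vs limit 120 → not met
10. airframe inspection 583 days ago vs limit 540 → not met
11. visual observers trained 5 ≥ 4 → met
Not met: 1, 3, 5, 6, 7, 8, 9, 10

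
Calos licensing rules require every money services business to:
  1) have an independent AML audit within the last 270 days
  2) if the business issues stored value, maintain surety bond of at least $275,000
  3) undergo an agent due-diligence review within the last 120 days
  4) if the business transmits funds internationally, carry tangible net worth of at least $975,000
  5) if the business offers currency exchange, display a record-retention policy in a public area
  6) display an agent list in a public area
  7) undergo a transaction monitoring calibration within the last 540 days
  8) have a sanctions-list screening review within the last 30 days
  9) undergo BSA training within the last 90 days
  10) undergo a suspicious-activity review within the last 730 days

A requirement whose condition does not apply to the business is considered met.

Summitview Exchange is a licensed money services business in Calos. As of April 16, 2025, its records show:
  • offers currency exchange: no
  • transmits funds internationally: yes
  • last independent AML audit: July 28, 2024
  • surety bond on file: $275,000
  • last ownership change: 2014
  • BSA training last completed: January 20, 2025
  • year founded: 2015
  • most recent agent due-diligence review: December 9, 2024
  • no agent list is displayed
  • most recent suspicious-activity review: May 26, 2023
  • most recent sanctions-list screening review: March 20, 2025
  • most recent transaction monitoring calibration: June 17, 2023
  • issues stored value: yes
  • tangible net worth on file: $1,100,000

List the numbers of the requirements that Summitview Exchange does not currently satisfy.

1. independent AML audit 262 days ago vs limit 270 → met
2. condition 'issues stored value' holds; surety bond $275,000 ≥ $275,000 → met
3. agent due-diligence review 128 days ago vs limit 120 → not met
4. condition 'transmits funds internationally' holds; tangible net worth $1,100,000 ≥ $975,000 → met
5. condition 'offers currency exchange' does not hold → requirement n/a → met
6. agent list absent → not met
7. transaction monitoring calibration 669 days ago vs limit 540 → not met
8. sanctions-list screening review 27 days ago vs limit 30 → met
9. BSA training 86 days ago vs limit 90 → met
10. suspicious-activity review 691 days ago vs limit 730 → met
Not met: 3, 6, 7

3, 6, 7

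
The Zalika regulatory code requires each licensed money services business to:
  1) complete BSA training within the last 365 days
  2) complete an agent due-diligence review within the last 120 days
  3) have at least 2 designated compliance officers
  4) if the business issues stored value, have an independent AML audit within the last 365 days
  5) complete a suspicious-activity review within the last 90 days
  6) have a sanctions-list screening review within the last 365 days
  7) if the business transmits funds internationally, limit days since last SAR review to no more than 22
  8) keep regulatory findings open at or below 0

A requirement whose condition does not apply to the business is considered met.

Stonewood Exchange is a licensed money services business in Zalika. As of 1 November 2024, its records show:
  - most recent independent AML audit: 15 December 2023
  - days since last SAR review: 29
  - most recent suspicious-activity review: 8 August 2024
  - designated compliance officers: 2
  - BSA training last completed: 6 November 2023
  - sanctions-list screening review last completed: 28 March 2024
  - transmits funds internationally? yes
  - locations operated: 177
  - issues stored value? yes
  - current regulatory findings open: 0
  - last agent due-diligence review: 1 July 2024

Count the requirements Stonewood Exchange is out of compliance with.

2

1. BSA training 361 days ago vs limit 365 → met
2. agent due-diligence review 123 days ago vs limit 120 → not met
3. designated compliance officers 2 ≥ 2 → met
4. condition 'issues stored value' holds; independent AML audit 322 days ago vs limit 365 → met
5. suspicious-activity review 85 days ago vs limit 90 → met
6. sanctions-list screening review 218 days ago vs limit 365 → met
7. condition 'transmits funds internationally' holds; days since last SAR review 29 > 22 → not met
8. regulatory findings open 0 ≤ 0 → met
Not met: 2 of 8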